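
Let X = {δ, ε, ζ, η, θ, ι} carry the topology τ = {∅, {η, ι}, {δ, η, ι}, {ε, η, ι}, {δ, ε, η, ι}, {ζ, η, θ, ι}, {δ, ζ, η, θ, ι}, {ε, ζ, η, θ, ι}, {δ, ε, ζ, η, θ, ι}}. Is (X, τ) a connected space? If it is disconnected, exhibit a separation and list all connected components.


(X, τ) is connected.

Find clopen sets (U ∈ τ with X ∖ U ∈ τ):
  U = ∅, X ∖ U = {δ, ε, ζ, η, θ, ι} — both open, so U is clopen.
  U = {δ, ε, ζ, η, θ, ι}, X ∖ U = ∅ — both open, so U is clopen.
Only trivial clopens (∅ and X) exist, so (X, τ) is connected.
Compute connected components by grouping points that agree on all clopens:
  component: {δ, ε, ζ, η, θ, ι}


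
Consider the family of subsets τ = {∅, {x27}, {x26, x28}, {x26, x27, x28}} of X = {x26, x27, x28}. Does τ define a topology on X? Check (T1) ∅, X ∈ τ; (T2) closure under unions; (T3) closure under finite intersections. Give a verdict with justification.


τ IS a topology on X.

Axiom (T1): ∅ ∈ τ? Yes; X ∈ τ? Yes.
Axiom (T2/T3): check pairwise unions and intersections of members of τ.
All pairwise intersections and unions checked — each lies in τ. Therefore τ satisfies (T1), (T2), (T3): it IS a topology on X.


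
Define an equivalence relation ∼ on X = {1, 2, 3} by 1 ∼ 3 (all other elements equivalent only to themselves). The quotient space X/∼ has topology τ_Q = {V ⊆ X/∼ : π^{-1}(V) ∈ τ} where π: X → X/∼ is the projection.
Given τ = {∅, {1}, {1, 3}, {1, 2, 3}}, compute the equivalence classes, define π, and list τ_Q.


X/∼ = {[1=3], [2]}; |τ_Q| = 3.

Equivalence classes: [1=3], [2].
Quotient map π: X → X/∼ sends 1 ↦ [1=3], 2 ↦ [2], 3 ↦ [1=3].
For each subset V ⊆ X/∼, compute π^{-1}(V) ⊆ X and check whether π^{-1}(V) ∈ τ. V is open in τ_Q iff π^{-1}(V) ∈ τ.
  V = {}: π^{-1}(V) = ∅ ∈ τ ✓.
  V = {[1=3]}: π^{-1}(V) = {1, 3} ∈ τ ✓.
  V = {[2]}: π^{-1}(V) = {2} ∉ τ ✗.
  V = {[1=3], [2]}: π^{-1}(V) = {1, 2, 3} ∈ τ ✓.
Open sets in the quotient: τ_Q = {{}, {[1=3]}, {[1=3], [2]}} (3 elements).


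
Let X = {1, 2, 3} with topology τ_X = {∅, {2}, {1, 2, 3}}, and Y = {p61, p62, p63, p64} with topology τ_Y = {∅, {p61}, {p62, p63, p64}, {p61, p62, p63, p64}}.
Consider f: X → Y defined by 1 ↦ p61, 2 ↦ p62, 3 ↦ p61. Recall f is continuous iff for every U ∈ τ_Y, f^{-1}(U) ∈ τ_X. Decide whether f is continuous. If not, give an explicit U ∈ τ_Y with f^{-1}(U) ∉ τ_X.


f is NOT continuous.

Compute f^{-1}(U) for each U ∈ τ_Y:
  U = ∅: f^{-1}(U) = ∅ ∈ τ_X ✓.
  U = {p61}: f^{-1}(U) = {1, 3} ∉ τ_X ✗.
  U = {p62, p63, p64}: f^{-1}(U) = {2} ∈ τ_X ✓.
  U = {p61, p62, p63, p64}: f^{-1}(U) = {1, 2, 3} ∈ τ_X ✓.
Found U = {p61} with f^{-1}(U) = {1, 3} not in τ_X. Therefore f is NOT continuous.


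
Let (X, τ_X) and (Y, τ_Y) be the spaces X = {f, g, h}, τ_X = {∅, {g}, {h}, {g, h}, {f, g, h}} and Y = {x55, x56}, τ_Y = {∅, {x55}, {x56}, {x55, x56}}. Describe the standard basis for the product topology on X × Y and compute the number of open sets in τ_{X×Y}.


Basis B = {∅ × ∅, {g} × {x55}, {g} × {x56}, {h} × {x55}, {h} × {x56}, {g} × {x55, x56}, {g, h} × {x55}, {g, h} × {x56}, {h} × {x55, x56}, {f, g, h} × {x55}, {f, g, h} × {x56}, {g, h} × {x55, x56}, {f, g, h} × {x55, x56}}; |τ_{X×Y}| = 25.

Enumerate products U × V with U ∈ τ_X, V ∈ τ_Y (deduplicated):
  ∅ × ∅ = {} (∅)
  {g} × {x55} = {(g,x55)}
  {g} × {x56} = {(g,x56)}
  {h} × {x55} = {(h,x55)}
  {h} × {x56} = {(h,x56)}
  {g} × {x55, x56} = {(g,x55), (g,x56)}
  {g, h} × {x55} = {(g,x55), (h,x55)}
  {g, h} × {x56} = {(g,x56), (h,x56)}
  {h} × {x55, x56} = {(h,x55), (h,x56)}
  {f, g, h} × {x55} = {(f,x55), (g,x55), (h,x55)}
  {f, g, h} × {x56} = {(f,x56), (g,x56), (h,x56)}
  {g, h} × {x55, x56} = {(g,x55), (g,x56), (h,x55), (h,x56)}
  {f, g, h} × {x55, x56} = {(f,x55), (f,x56), (g,x55), (g,x56), (h,x55), (h,x56)}
These 13 distinct sets form the basis B.
Close under arbitrary unions to get τ_{X×Y}; counting gives |τ_{X×Y}| = 25.


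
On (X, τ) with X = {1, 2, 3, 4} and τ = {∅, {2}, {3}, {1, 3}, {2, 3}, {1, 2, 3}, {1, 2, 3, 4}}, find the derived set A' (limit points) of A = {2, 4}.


A' = {4}

For each x ∈ X, list the open sets U ∈ τ with x ∈ U, then check whether U ∩ (A ∖ {x}) ≠ ∅ for every such U.
  x = 1: open {1, 3} ∋ x has {1, 3} ∩ (A ∖ {1}) = ∅, so x is NOT a limit point.
  x = 2: open {2} ∋ x has {2} ∩ (A ∖ {2}) = ∅, so x is NOT a limit point.
  x = 3: open {3} ∋ x has {3} ∩ (A ∖ {3}) = ∅, so x is NOT a limit point.
  x = 4: opens ∋ x are {1, 2, 3, 4}; each meets A ∖ {4}, so x IS a limit point.
Collecting: A' = {4}.


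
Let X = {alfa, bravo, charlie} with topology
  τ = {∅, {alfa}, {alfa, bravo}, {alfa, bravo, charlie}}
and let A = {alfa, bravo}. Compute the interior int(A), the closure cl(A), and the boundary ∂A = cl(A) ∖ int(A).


int(A) = {alfa, bravo}, cl(A) = {alfa, bravo, charlie}, ∂A = {charlie}.

Closed sets in (X, τ) are complements of opens:
  closed(X, τ) = {∅, {charlie}, {bravo, charlie}, {alfa, bravo, charlie}}.
int(A) = ⋃ {U ∈ τ : U ⊆ A}. Opens contained in A: ∅, {alfa}, {alfa, bravo}.
Taking the union of these: int(A) = {alfa, bravo}.
cl(A) = ⋂ {C closed : A ⊆ C}. Closed sets containing A: {alfa, bravo, charlie}.
Intersecting these: cl(A) = {alfa, bravo, charlie}.
∂A = cl(A) ∖ int(A) = {alfa, bravo, charlie} ∖ {alfa, bravo} = {charlie}.


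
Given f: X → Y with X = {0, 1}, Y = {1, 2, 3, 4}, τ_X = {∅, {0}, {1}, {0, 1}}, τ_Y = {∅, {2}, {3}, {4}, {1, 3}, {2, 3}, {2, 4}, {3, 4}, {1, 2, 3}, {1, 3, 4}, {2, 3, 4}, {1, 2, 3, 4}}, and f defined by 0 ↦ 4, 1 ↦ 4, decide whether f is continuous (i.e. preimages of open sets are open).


f IS continuous.

Compute f^{-1}(U) for each U ∈ τ_Y:
  U = ∅: f^{-1}(U) = ∅ ∈ τ_X ✓.
  U = {2}: f^{-1}(U) = ∅ ∈ τ_X ✓.
  U = {3}: f^{-1}(U) = ∅ ∈ τ_X ✓.
  U = {4}: f^{-1}(U) = {0, 1} ∈ τ_X ✓.
  U = {1, 3}: f^{-1}(U) = ∅ ∈ τ_X ✓.
  U = {2, 3}: f^{-1}(U) = ∅ ∈ τ_X ✓.
  U = {2, 4}: f^{-1}(U) = {0, 1} ∈ τ_X ✓.
  U = {3, 4}: f^{-1}(U) = {0, 1} ∈ τ_X ✓.
  U = {1, 2, 3}: f^{-1}(U) = ∅ ∈ τ_X ✓.
  U = {1, 3, 4}: f^{-1}(U) = {0, 1} ∈ τ_X ✓.
  U = {2, 3, 4}: f^{-1}(U) = {0, 1} ∈ τ_X ✓.
  U = {1, 2, 3, 4}: f^{-1}(U) = {0, 1} ∈ τ_X ✓.
Every preimage lies in τ_X, so f IS continuous.


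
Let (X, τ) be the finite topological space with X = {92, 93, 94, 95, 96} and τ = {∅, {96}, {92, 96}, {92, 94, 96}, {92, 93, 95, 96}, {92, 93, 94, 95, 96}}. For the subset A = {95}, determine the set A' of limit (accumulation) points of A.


A' = {93}

For each x ∈ X, list the open sets U ∈ τ with x ∈ U, then check whether U ∩ (A ∖ {x}) ≠ ∅ for every such U.
  x = 92: open {92, 96} ∋ x has {92, 96} ∩ (A ∖ {92}) = ∅, so x is NOT a limit point.
  x = 93: opens ∋ x are {92, 93, 95, 96}, {92, 93, 94, 95, 96}; each meets A ∖ {93}, so x IS a limit point.
  x = 94: open {92, 94, 96} ∋ x has {92, 94, 96} ∩ (A ∖ {94}) = ∅, so x is NOT a limit point.
  x = 95: open {92, 93, 95, 96} ∋ x has {92, 93, 95, 96} ∩ (A ∖ {95}) = ∅, so x is NOT a limit point.
  x = 96: open {96} ∋ x has {96} ∩ (A ∖ {96}) = ∅, so x is NOT a limit point.
Collecting: A' = {93}.


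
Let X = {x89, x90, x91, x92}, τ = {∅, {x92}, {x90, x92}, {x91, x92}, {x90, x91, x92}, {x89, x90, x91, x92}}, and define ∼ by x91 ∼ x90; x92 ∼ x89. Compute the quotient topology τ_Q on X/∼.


X/∼ = {[x89=x92], [x90=x91]}; |τ_Q| = 2.

Equivalence classes: [x89=x92], [x90=x91].
Quotient map π: X → X/∼ sends x89 ↦ [x89=x92], x90 ↦ [x90=x91], x91 ↦ [x90=x91], x92 ↦ [x89=x92].
For each subset V ⊆ X/∼, compute π^{-1}(V) ⊆ X and check whether π^{-1}(V) ∈ τ. V is open in τ_Q iff π^{-1}(V) ∈ τ.
  V = {}: π^{-1}(V) = ∅ ∈ τ ✓.
  V = {[x89=x92]}: π^{-1}(V) = {x89, x92} ∉ τ ✗.
  V = {[x90=x91]}: π^{-1}(V) = {x90, x91} ∉ τ ✗.
  V = {[x89=x92], [x90=x91]}: π^{-1}(V) = {x89, x90, x91, x92} ∈ τ ✓.
Open sets in the quotient: τ_Q = {{}, {[x89=x92], [x90=x91]}} (2 elements).


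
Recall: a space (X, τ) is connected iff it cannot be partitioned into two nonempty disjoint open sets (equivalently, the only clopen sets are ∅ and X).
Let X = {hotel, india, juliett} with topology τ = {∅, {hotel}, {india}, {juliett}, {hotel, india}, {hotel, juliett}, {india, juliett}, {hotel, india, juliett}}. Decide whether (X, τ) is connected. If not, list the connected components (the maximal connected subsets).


(X, τ) is disconnected; components = [{hotel}, {india}, {juliett}].

Find clopen sets (U ∈ τ with X ∖ U ∈ τ):
  U = ∅, X ∖ U = {hotel, india, juliett} — both open, so U is clopen.
  U = {hotel}, X ∖ U = {india, juliett} — both open, so U is clopen.
  U = {india}, X ∖ U = {hotel, juliett} — both open, so U is clopen.
  U = {juliett}, X ∖ U = {hotel, india} — both open, so U is clopen.
  U = {hotel, india}, X ∖ U = {juliett} — both open, so U is clopen.
  U = {hotel, juliett}, X ∖ U = {india} — both open, so U is clopen.
  U = {india, juliett}, X ∖ U = {hotel} — both open, so U is clopen.
  U = {hotel, india, juliett}, X ∖ U = ∅ — both open, so U is clopen.
Nontrivial clopen(s) exist: e.g. {hotel, india}. So (X, τ) is disconnected.
Compute connected components by grouping points that agree on all clopens:
  component: {hotel}
  component: {india}
  component: {juliett}


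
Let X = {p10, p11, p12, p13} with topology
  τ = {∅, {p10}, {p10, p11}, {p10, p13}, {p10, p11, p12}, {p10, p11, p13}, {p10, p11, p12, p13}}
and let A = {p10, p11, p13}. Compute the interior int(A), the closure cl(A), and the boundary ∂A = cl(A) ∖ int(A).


int(A) = {p10, p11, p13}, cl(A) = {p10, p11, p12, p13}, ∂A = {p12}.

Closed sets in (X, τ) are complements of opens:
  closed(X, τ) = {∅, {p12}, {p13}, {p11, p12}, {p12, p13}, {p11, p12, p13}, {p10, p11, p12, p13}}.
int(A) = ⋃ {U ∈ τ : U ⊆ A}. Opens contained in A: ∅, {p10}, {p10, p11}, {p10, p13}, {p10, p11, p13}.
Taking the union of these: int(A) = {p10, p11, p13}.
cl(A) = ⋂ {C closed : A ⊆ C}. Closed sets containing A: {p10, p11, p12, p13}.
Intersecting these: cl(A) = {p10, p11, p12, p13}.
∂A = cl(A) ∖ int(A) = {p10, p11, p12, p13} ∖ {p10, p11, p13} = {p12}.


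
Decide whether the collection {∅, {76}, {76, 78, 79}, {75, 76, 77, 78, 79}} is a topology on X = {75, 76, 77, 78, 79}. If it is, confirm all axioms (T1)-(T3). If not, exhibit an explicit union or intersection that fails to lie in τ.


τ IS a topology on X.

Axiom (T1): ∅ ∈ τ? Yes; X ∈ τ? Yes.
Axiom (T2/T3): check pairwise unions and intersections of members of τ.
All pairwise intersections and unions checked — each lies in τ. Therefore τ satisfies (T1), (T2), (T3): it IS a topology on X.


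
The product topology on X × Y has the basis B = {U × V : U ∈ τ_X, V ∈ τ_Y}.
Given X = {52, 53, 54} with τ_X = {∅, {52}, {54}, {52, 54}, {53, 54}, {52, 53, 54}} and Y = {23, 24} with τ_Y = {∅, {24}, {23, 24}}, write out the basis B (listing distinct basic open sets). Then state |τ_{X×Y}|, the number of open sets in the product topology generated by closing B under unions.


Basis B = {∅ × ∅, {52} × {24}, {54} × {24}, {52} × {23, 24}, {52, 54} × {24}, {53, 54} × {24}, {54} × {23, 24}, {52, 53, 54} × {24}, {52, 54} × {23, 24}, {53, 54} × {23, 24}, {52, 53, 54} × {23, 24}}; |τ_{X×Y}| = 18.

Enumerate products U × V with U ∈ τ_X, V ∈ τ_Y (deduplicated):
  ∅ × ∅ = {} (∅)
  {52} × {24} = {(52,24)}
  {54} × {24} = {(54,24)}
  {52} × {23, 24} = {(52,23), (52,24)}
  {52, 54} × {24} = {(52,24), (54,24)}
  {53, 54} × {24} = {(53,24), (54,24)}
  {54} × {23, 24} = {(54,23), (54,24)}
  {52, 53, 54} × {24} = {(52,24), (53,24), (54,24)}
  {52, 54} × {23, 24} = {(52,23), (52,24), (54,23), (54,24)}
  {53, 54} × {23, 24} = {(53,23), (53,24), (54,23), (54,24)}
  {52, 53, 54} × {23, 24} = {(52,23), (52,24), (53,23), (53,24), (54,23), (54,24)}
These 11 distinct sets form the basis B.
Close under arbitrary unions to get τ_{X×Y}; counting gives |τ_{X×Y}| = 18.


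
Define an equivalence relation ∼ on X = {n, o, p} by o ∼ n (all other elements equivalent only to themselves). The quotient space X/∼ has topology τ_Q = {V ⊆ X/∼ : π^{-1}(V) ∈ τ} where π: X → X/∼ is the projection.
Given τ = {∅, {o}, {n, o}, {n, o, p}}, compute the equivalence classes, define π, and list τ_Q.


X/∼ = {[n=o], [p]}; |τ_Q| = 3.

Equivalence classes: [n=o], [p].
Quotient map π: X → X/∼ sends n ↦ [n=o], o ↦ [n=o], p ↦ [p].
For each subset V ⊆ X/∼, compute π^{-1}(V) ⊆ X and check whether π^{-1}(V) ∈ τ. V is open in τ_Q iff π^{-1}(V) ∈ τ.
  V = {}: π^{-1}(V) = ∅ ∈ τ ✓.
  V = {[n=o]}: π^{-1}(V) = {n, o} ∈ τ ✓.
  V = {[p]}: π^{-1}(V) = {p} ∉ τ ✗.
  V = {[n=o], [p]}: π^{-1}(V) = {n, o, p} ∈ τ ✓.
Open sets in the quotient: τ_Q = {{}, {[n=o]}, {[n=o], [p]}} (3 elements).


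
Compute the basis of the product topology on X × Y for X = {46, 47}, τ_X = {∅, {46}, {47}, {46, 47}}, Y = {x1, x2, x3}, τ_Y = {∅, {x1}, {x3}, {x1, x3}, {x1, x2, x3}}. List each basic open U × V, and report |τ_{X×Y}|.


Basis B = {∅ × ∅, {46} × {x1}, {46} × {x3}, {47} × {x1}, {47} × {x3}, {46} × {x1, x3}, {46, 47} × {x1}, {46, 47} × {x3}, {47} × {x1, x3}, {46} × {x1, x2, x3}, {47} × {x1, x2, x3}, {46, 47} × {x1, x3}, {46, 47} × {x1, x2, x3}}; |τ_{X×Y}| = 25.

Enumerate products U × V with U ∈ τ_X, V ∈ τ_Y (deduplicated):
  ∅ × ∅ = {} (∅)
  {46} × {x1} = {(46,x1)}
  {46} × {x3} = {(46,x3)}
  {47} × {x1} = {(47,x1)}
  {47} × {x3} = {(47,x3)}
  {46} × {x1, x3} = {(46,x1), (46,x3)}
  {46, 47} × {x1} = {(46,x1), (47,x1)}
  {46, 47} × {x3} = {(46,x3), (47,x3)}
  {47} × {x1, x3} = {(47,x1), (47,x3)}
  {46} × {x1, x2, x3} = {(46,x1), (46,x2), (46,x3)}
  {47} × {x1, x2, x3} = {(47,x1), (47,x2), (47,x3)}
  {46, 47} × {x1, x3} = {(46,x1), (46,x3), (47,x1), (47,x3)}
  {46, 47} × {x1, x2, x3} = {(46,x1), (46,x2), (46,x3), (47,x1), (47,x2), (47,x3)}
These 13 distinct sets form the basis B.
Close under arbitrary unions to get τ_{X×Y}; counting gives |τ_{X×Y}| = 25.


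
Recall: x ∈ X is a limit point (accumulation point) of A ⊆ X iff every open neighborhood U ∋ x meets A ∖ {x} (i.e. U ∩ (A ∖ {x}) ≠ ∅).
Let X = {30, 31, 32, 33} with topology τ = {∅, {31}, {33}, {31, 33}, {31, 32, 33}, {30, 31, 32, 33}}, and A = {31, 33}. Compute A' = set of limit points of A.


A' = {30, 32}

For each x ∈ X, list the open sets U ∈ τ with x ∈ U, then check whether U ∩ (A ∖ {x}) ≠ ∅ for every such U.
  x = 30: opens ∋ x are {30, 31, 32, 33}; each meets A ∖ {30}, so x IS a limit point.
  x = 31: open {31} ∋ x has {31} ∩ (A ∖ {31}) = ∅, so x is NOT a limit point.
  x = 32: opens ∋ x are {31, 32, 33}, {30, 31, 32, 33}; each meets A ∖ {32}, so x IS a limit point.
  x = 33: open {33} ∋ x has {33} ∩ (A ∖ {33}) = ∅, so x is NOT a limit point.
Collecting: A' = {30, 32}.


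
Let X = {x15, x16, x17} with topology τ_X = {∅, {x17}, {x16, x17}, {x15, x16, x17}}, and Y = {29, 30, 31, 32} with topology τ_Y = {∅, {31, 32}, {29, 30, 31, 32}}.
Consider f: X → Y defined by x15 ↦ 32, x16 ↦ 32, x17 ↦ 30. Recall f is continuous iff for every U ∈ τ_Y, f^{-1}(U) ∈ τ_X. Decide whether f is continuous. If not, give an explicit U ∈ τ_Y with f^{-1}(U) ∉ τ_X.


f is NOT continuous.

Compute f^{-1}(U) for each U ∈ τ_Y:
  U = ∅: f^{-1}(U) = ∅ ∈ τ_X ✓.
  U = {31, 32}: f^{-1}(U) = {x15, x16} ∉ τ_X ✗.
  U = {29, 30, 31, 32}: f^{-1}(U) = {x15, x16, x17} ∈ τ_X ✓.
Found U = {31, 32} with f^{-1}(U) = {x15, x16} not in τ_X. Therefore f is NOT continuous.


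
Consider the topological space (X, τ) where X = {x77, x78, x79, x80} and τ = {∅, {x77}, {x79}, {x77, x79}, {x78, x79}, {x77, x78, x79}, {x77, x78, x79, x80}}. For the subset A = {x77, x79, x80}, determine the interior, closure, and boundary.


int(A) = {x77, x79}, cl(A) = {x77, x78, x79, x80}, ∂A = {x78, x80}.

Closed sets in (X, τ) are complements of opens:
  closed(X, τ) = {∅, {x80}, {x77, x80}, {x78, x80}, {x77, x78, x80}, {x78, x79, x80}, {x77, x78, x79, x80}}.
int(A) = ⋃ {U ∈ τ : U ⊆ A}. Opens contained in A: ∅, {x77}, {x79}, {x77, x79}.
Taking the union of these: int(A) = {x77, x79}.
cl(A) = ⋂ {C closed : A ⊆ C}. Closed sets containing A: {x77, x78, x79, x80}.
Intersecting these: cl(A) = {x77, x78, x79, x80}.
∂A = cl(A) ∖ int(A) = {x77, x78, x79, x80} ∖ {x77, x79} = {x78, x80}.


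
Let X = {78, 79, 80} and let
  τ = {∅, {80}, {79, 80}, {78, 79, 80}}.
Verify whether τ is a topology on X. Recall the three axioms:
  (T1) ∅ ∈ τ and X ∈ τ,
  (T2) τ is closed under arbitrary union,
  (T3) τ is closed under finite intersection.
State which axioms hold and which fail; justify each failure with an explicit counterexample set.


τ IS a topology on X.

Axiom (T1): ∅ ∈ τ? Yes; X ∈ τ? Yes.
Axiom (T2/T3): check pairwise unions and intersections of members of τ.
All pairwise intersections and unions checked — each lies in τ. Therefore τ satisfies (T1), (T2), (T3): it IS a topology on X.


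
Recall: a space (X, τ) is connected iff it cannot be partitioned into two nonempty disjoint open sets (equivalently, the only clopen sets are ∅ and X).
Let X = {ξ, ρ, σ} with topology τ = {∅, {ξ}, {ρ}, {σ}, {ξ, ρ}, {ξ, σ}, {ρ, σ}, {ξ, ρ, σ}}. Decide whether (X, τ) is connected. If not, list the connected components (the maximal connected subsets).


(X, τ) is disconnected; components = [{ξ}, {ρ}, {σ}].

Find clopen sets (U ∈ τ with X ∖ U ∈ τ):
  U = ∅, X ∖ U = {ξ, ρ, σ} — both open, so U is clopen.
  U = {ξ}, X ∖ U = {ρ, σ} — both open, so U is clopen.
  U = {ρ}, X ∖ U = {ξ, σ} — both open, so U is clopen.
  U = {σ}, X ∖ U = {ξ, ρ} — both open, so U is clopen.
  U = {ξ, ρ}, X ∖ U = {σ} — both open, so U is clopen.
  U = {ξ, σ}, X ∖ U = {ρ} — both open, so U is clopen.
  U = {ρ, σ}, X ∖ U = {ξ} — both open, so U is clopen.
  U = {ξ, ρ, σ}, X ∖ U = ∅ — both open, so U is clopen.
Nontrivial clopen(s) exist: e.g. {ξ, σ}. So (X, τ) is disconnected.
Compute connected components by grouping points that agree on all clopens:
  component: {ξ}
  component: {ρ}
  component: {σ}


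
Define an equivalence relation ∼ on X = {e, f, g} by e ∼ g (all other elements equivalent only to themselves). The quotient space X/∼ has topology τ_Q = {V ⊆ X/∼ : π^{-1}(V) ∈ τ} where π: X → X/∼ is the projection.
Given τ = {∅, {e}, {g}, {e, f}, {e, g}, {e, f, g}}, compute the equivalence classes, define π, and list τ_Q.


X/∼ = {[e=g], [f]}; |τ_Q| = 3.

Equivalence classes: [e=g], [f].
Quotient map π: X → X/∼ sends e ↦ [e=g], f ↦ [f], g ↦ [e=g].
For each subset V ⊆ X/∼, compute π^{-1}(V) ⊆ X and check whether π^{-1}(V) ∈ τ. V is open in τ_Q iff π^{-1}(V) ∈ τ.
  V = {}: π^{-1}(V) = ∅ ∈ τ ✓.
  V = {[e=g]}: π^{-1}(V) = {e, g} ∈ τ ✓.
  V = {[f]}: π^{-1}(V) = {f} ∉ τ ✗.
  V = {[e=g], [f]}: π^{-1}(V) = {e, f, g} ∈ τ ✓.
Open sets in the quotient: τ_Q = {{}, {[e=g]}, {[e=g], [f]}} (3 elements).


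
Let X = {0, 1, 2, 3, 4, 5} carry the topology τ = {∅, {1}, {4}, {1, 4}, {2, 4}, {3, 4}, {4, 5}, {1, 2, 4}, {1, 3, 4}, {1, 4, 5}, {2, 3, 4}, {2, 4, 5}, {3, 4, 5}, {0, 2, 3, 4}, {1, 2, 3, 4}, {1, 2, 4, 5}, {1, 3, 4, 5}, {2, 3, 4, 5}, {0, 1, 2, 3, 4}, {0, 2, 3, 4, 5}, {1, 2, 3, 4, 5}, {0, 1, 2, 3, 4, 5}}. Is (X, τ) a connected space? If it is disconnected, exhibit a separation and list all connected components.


(X, τ) is disconnected; components = [{1}, {0, 2, 3, 4, 5}].

Find clopen sets (U ∈ τ with X ∖ U ∈ τ):
  U = ∅, X ∖ U = {0, 1, 2, 3, 4, 5} — both open, so U is clopen.
  U = {1}, X ∖ U = {0, 2, 3, 4, 5} — both open, so U is clopen.
  U = {0, 2, 3, 4, 5}, X ∖ U = {1} — both open, so U is clopen.
  U = {0, 1, 2, 3, 4, 5}, X ∖ U = ∅ — both open, so U is clopen.
Nontrivial clopen(s) exist: e.g. {1}. So (X, τ) is disconnected.
Compute connected components by grouping points that agree on all clopens:
  component: {1}
  component: {0, 2, 3, 4, 5}


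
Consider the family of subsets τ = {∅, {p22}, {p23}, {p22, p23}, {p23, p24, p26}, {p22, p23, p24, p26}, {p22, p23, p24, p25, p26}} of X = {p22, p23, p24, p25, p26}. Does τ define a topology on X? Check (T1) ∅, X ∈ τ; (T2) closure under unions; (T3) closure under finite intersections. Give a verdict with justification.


τ IS a topology on X.

Axiom (T1): ∅ ∈ τ? Yes; X ∈ τ? Yes.
Axiom (T2/T3): check pairwise unions and intersections of members of τ.
All pairwise intersections and unions checked — each lies in τ. Therefore τ satisfies (T1), (T2), (T3): it IS a topology on X.


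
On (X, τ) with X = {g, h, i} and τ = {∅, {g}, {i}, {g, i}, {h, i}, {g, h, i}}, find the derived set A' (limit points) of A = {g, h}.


A' = ∅

For each x ∈ X, list the open sets U ∈ τ with x ∈ U, then check whether U ∩ (A ∖ {x}) ≠ ∅ for every such U.
  x = g: open {g} ∋ x has {g} ∩ (A ∖ {g}) = ∅, so x is NOT a limit point.
  x = h: open {h, i} ∋ x has {h, i} ∩ (A ∖ {h}) = ∅, so x is NOT a limit point.
  x = i: open {i} ∋ x has {i} ∩ (A ∖ {i}) = ∅, so x is NOT a limit point.
Collecting: A' = ∅.


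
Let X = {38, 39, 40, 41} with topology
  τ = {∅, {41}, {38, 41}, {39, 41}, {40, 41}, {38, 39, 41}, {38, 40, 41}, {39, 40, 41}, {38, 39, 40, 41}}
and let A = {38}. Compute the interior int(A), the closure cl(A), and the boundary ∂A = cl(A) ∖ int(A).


int(A) = ∅, cl(A) = {38}, ∂A = {38}.

Closed sets in (X, τ) are complements of opens:
  closed(X, τ) = {∅, {38}, {39}, {40}, {38, 39}, {38, 40}, {39, 40}, {38, 39, 40}, {38, 39, 40, 41}}.
int(A) = ⋃ {U ∈ τ : U ⊆ A}. Opens contained in A: ∅.
Taking the union of these: int(A) = ∅.
cl(A) = ⋂ {C closed : A ⊆ C}. Closed sets containing A: {38}, {38, 39}, {38, 40}, {38, 39, 40}, {38, 39, 40, 41}.
Intersecting these: cl(A) = {38}.
∂A = cl(A) ∖ int(A) = {38} ∖ ∅ = {38}.


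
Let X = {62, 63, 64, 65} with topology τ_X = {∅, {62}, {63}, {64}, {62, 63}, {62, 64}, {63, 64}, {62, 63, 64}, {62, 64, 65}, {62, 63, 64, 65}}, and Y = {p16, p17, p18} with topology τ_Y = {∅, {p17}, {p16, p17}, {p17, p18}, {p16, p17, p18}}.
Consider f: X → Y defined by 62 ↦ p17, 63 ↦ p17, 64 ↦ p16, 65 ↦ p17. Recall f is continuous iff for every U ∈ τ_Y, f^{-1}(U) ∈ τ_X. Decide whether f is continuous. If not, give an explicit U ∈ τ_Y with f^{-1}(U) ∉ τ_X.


f is NOT continuous.

Compute f^{-1}(U) for each U ∈ τ_Y:
  U = ∅: f^{-1}(U) = ∅ ∈ τ_X ✓.
  U = {p17}: f^{-1}(U) = {62, 63, 65} ∉ τ_X ✗.
  U = {p16, p17}: f^{-1}(U) = {62, 63, 64, 65} ∈ τ_X ✓.
  U = {p17, p18}: f^{-1}(U) = {62, 63, 65} ∉ τ_X ✗.
  U = {p16, p17, p18}: f^{-1}(U) = {62, 63, 64, 65} ∈ τ_X ✓.
Found U = {p17} with f^{-1}(U) = {62, 63, 65} not in τ_X. Therefore f is NOT continuous.


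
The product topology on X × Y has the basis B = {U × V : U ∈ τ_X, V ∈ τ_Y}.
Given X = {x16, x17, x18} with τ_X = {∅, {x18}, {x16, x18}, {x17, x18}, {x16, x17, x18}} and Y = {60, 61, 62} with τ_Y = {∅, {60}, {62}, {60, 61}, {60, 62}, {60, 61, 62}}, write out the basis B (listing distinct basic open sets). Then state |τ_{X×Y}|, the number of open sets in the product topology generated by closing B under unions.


Basis B = {∅ × ∅, {x18} × {60}, {x18} × {62}, {x16, x18} × {60}, {x16, x18} × {62}, {x17, x18} × {60}, {x17, x18} × {62}, {x18} × {60, 61}, {x18} × {60, 62}, {x16, x17, x18} × {60}, {x16, x17, x18} × {62}, {x18} × {60, 61, 62}, {x16, x18} × {60, 61}, {x16, x18} × {60, 62}, {x17, x18} × {60, 61}, {x17, x18} × {60, 62}, {x16, x18} × {60, 61, 62}, {x16, x17, x18} × {60, 61}, {x16, x17, x18} × {60, 62}, {x17, x18} × {60, 61, 62}, {x16, x17, x18} × {60, 61, 62}}; |τ_{X×Y}| = 70.

Enumerate products U × V with U ∈ τ_X, V ∈ τ_Y (deduplicated):
  ∅ × ∅ = {} (∅)
  {x18} × {60} = {(x18,60)}
  {x18} × {62} = {(x18,62)}
  {x16, x18} × {60} = {(x16,60), (x18,60)}
  {x16, x18} × {62} = {(x16,62), (x18,62)}
  {x17, x18} × {60} = {(x17,60), (x18,60)}
  {x17, x18} × {62} = {(x17,62), (x18,62)}
  {x18} × {60, 61} = {(x18,60), (x18,61)}
  {x18} × {60, 62} = {(x18,60), (x18,62)}
  {x16, x17, x18} × {60} = {(x16,60), (x17,60), (x18,60)}
  {x16, x17, x18} × {62} = {(x16,62), (x17,62), (x18,62)}
  {x18} × {60, 61, 62} = {(x18,60), (x18,61), (x18,62)}
  {x16, x18} × {60, 61} = {(x16,60), (x16,61), (x18,60), (x18,61)}
  {x16, x18} × {60, 62} = {(x16,60), (x16,62), (x18,60), (x18,62)}
  {x17, x18} × {60, 61} = {(x17,60), (x17,61), (x18,60), (x18,61)}
  {x17, x18} × {60, 62} = {(x17,60), (x17,62), (x18,60), (x18,62)}
  {x16, x18} × {60, 61, 62} = {(x16,60), (x16,61), (x16,62), (x18,60), (x18,61), (x18,62)}
  {x16, x17, x18} × {60, 61} = {(x16,60), (x16,61), (x17,60), (x17,61), (x18,60), (x18,61)}
  {x16, x17, x18} × {60, 62} = {(x16,60), (x16,62), (x17,60), (x17,62), (x18,60), (x18,62)}
  {x17, x18} × {60, 61, 62} = {(x17,60), (x17,61), (x17,62), (x18,60), (x18,61), (x18,62)}
  {x16, x17, x18} × {60, 61, 62} = {(x16,60), (x16,61), (x16,62), (x17,60), (x17,61), (x17,62), (x18,60), (x18,61), (x18,62)}
These 21 distinct sets form the basis B.
Close under arbitrary unions to get τ_{X×Y}; counting gives |τ_{X×Y}| = 70.


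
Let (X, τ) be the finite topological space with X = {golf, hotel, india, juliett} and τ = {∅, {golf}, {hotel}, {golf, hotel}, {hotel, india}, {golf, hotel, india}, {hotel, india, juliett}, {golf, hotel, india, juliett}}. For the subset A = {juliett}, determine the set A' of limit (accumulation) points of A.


A' = ∅

For each x ∈ X, list the open sets U ∈ τ with x ∈ U, then check whether U ∩ (A ∖ {x}) ≠ ∅ for every such U.
  x = golf: open {golf} ∋ x has {golf} ∩ (A ∖ {golf}) = ∅, so x is NOT a limit point.
  x = hotel: open {hotel} ∋ x has {hotel} ∩ (A ∖ {hotel}) = ∅, so x is NOT a limit point.
  x = india: open {hotel, india} ∋ x has {hotel, india} ∩ (A ∖ {india}) = ∅, so x is NOT a limit point.
  x = juliett: open {hotel, india, juliett} ∋ x has {hotel, india, juliett} ∩ (A ∖ {juliett}) = ∅, so x is NOT a limit point.
Collecting: A' = ∅.


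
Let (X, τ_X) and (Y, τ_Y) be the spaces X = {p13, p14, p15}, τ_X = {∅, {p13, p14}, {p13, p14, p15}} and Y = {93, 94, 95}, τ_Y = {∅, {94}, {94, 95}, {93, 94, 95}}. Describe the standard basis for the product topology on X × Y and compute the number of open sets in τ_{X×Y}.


Basis B = {∅ × ∅, {p13, p14} × {94}, {p13, p14, p15} × {94}, {p13, p14} × {94, 95}, {p13, p14} × {93, 94, 95}, {p13, p14, p15} × {94, 95}, {p13, p14, p15} × {93, 94, 95}}; |τ_{X×Y}| = 10.

Enumerate products U × V with U ∈ τ_X, V ∈ τ_Y (deduplicated):
  ∅ × ∅ = {} (∅)
  {p13, p14} × {94} = {(p13,94), (p14,94)}
  {p13, p14, p15} × {94} = {(p13,94), (p14,94), (p15,94)}
  {p13, p14} × {94, 95} = {(p13,94), (p13,95), (p14,94), (p14,95)}
  {p13, p14} × {93, 94, 95} = {(p13,93), (p13,94), (p13,95), (p14,93), (p14,94), (p14,95)}
  {p13, p14, p15} × {94, 95} = {(p13,94), (p13,95), (p14,94), (p14,95), (p15,94), (p15,95)}
  {p13, p14, p15} × {93, 94, 95} = {(p13,93), (p13,94), (p13,95), (p14,93), (p14,94), (p14,95), (p15,93), (p15,94), (p15,95)}
These 7 distinct sets form the basis B.
Close under arbitrary unions to get τ_{X×Y}; counting gives |τ_{X×Y}| = 10.


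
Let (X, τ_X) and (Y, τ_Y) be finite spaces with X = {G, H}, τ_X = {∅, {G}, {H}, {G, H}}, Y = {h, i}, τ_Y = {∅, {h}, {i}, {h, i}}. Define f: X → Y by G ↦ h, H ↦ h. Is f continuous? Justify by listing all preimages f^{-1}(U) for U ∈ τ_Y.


f IS continuous.

Compute f^{-1}(U) for each U ∈ τ_Y:
  U = ∅: f^{-1}(U) = ∅ ∈ τ_X ✓.
  U = {h}: f^{-1}(U) = {G, H} ∈ τ_X ✓.
  U = {i}: f^{-1}(U) = ∅ ∈ τ_X ✓.
  U = {h, i}: f^{-1}(U) = {G, H} ∈ τ_X ✓.
Every preimage lies in τ_X, so f IS continuous.


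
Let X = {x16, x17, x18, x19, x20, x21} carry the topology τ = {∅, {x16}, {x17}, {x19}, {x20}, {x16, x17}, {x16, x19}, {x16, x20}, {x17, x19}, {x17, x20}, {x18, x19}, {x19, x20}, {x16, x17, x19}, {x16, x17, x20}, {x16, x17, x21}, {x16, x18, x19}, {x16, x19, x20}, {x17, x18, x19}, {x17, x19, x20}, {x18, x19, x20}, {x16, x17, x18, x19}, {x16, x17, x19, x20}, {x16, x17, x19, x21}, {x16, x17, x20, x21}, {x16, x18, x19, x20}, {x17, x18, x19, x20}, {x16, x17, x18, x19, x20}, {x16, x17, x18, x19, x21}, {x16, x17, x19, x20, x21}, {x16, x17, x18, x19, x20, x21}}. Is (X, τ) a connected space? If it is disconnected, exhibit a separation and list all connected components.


(X, τ) is disconnected; components = [{x20}, {x18, x19}, {x16, x17, x21}].

Find clopen sets (U ∈ τ with X ∖ U ∈ τ):
  U = ∅, X ∖ U = {x16, x17, x18, x19, x20, x21} — both open, so U is clopen.
  U = {x20}, X ∖ U = {x16, x17, x18, x19, x21} — both open, so U is clopen.
  U = {x18, x19}, X ∖ U = {x16, x17, x20, x21} — both open, so U is clopen.
  U = {x16, x17, x21}, X ∖ U = {x18, x19, x20} — both open, so U is clopen.
  U = {x18, x19, x20}, X ∖ U = {x16, x17, x21} — both open, so U is clopen.
  U = {x16, x17, x20, x21}, X ∖ U = {x18, x19} — both open, so U is clopen.
  U = {x16, x17, x18, x19, x21}, X ∖ U = {x20} — both open, so U is clopen.
  U = {x16, x17, x18, x19, x20, x21}, X ∖ U = ∅ — both open, so U is clopen.
Nontrivial clopen(s) exist: e.g. {x16, x17, x21}. So (X, τ) is disconnected.
Compute connected components by grouping points that agree on all clopens:
  component: {x20}
  component: {x18, x19}
  component: {x16, x17, x21}


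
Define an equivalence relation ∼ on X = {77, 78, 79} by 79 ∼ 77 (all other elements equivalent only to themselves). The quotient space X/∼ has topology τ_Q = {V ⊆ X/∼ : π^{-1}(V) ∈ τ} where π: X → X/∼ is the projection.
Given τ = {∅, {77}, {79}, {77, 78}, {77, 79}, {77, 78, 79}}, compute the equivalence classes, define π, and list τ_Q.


X/∼ = {[77=79], [78]}; |τ_Q| = 3.

Equivalence classes: [77=79], [78].
Quotient map π: X → X/∼ sends 77 ↦ [77=79], 78 ↦ [78], 79 ↦ [77=79].
For each subset V ⊆ X/∼, compute π^{-1}(V) ⊆ X and check whether π^{-1}(V) ∈ τ. V is open in τ_Q iff π^{-1}(V) ∈ τ.
  V = {}: π^{-1}(V) = ∅ ∈ τ ✓.
  V = {[77=79]}: π^{-1}(V) = {77, 79} ∈ τ ✓.
  V = {[78]}: π^{-1}(V) = {78} ∉ τ ✗.
  V = {[77=79], [78]}: π^{-1}(V) = {77, 78, 79} ∈ τ ✓.
Open sets in the quotient: τ_Q = {{}, {[77=79]}, {[77=79], [78]}} (3 elements).


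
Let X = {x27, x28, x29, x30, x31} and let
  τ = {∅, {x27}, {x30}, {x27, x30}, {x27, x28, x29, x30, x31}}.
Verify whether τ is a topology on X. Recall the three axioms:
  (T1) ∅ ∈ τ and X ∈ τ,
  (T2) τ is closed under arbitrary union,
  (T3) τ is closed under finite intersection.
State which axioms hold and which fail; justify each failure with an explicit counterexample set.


τ IS a topology on X.

Axiom (T1): ∅ ∈ τ? Yes; X ∈ τ? Yes.
Axiom (T2/T3): check pairwise unions and intersections of members of τ.
All pairwise intersections and unions checked — each lies in τ. Therefore τ satisfies (T1), (T2), (T3): it IS a topology on X.


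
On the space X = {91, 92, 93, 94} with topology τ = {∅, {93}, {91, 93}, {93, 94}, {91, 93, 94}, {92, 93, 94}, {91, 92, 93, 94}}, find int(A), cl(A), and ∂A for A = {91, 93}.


int(A) = {91, 93}, cl(A) = {91, 92, 93, 94}, ∂A = {92, 94}.

Closed sets in (X, τ) are complements of opens:
  closed(X, τ) = {∅, {91}, {92}, {91, 92}, {92, 94}, {91, 92, 94}, {91, 92, 93, 94}}.
int(A) = ⋃ {U ∈ τ : U ⊆ A}. Opens contained in A: ∅, {93}, {91, 93}.
Taking the union of these: int(A) = {91, 93}.
cl(A) = ⋂ {C closed : A ⊆ C}. Closed sets containing A: {91, 92, 93, 94}.
Intersecting these: cl(A) = {91, 92, 93, 94}.
∂A = cl(A) ∖ int(A) = {91, 92, 93, 94} ∖ {91, 93} = {92, 94}.


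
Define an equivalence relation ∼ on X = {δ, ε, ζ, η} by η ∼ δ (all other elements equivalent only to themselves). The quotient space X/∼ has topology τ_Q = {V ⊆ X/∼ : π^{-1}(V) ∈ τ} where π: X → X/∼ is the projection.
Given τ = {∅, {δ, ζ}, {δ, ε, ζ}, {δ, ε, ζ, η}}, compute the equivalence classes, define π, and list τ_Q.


X/∼ = {[δ=η], [ε], [ζ]}; |τ_Q| = 2.

Equivalence classes: [δ=η], [ε], [ζ].
Quotient map π: X → X/∼ sends δ ↦ [δ=η], ε ↦ [ε], ζ ↦ [ζ], η ↦ [δ=η].
For each subset V ⊆ X/∼, compute π^{-1}(V) ⊆ X and check whether π^{-1}(V) ∈ τ. V is open in τ_Q iff π^{-1}(V) ∈ τ.
  V = {}: π^{-1}(V) = ∅ ∈ τ ✓.
  V = {[δ=η]}: π^{-1}(V) = {δ, η} ∉ τ ✗.
  V = {[ε]}: π^{-1}(V) = {ε} ∉ τ ✗.
  V = {[δ=η], [ε]}: π^{-1}(V) = {δ, ε, η} ∉ τ ✗.
  V = {[ζ]}: π^{-1}(V) = {ζ} ∉ τ ✗.
  V = {[δ=η], [ζ]}: π^{-1}(V) = {δ, ζ, η} ∉ τ ✗.
  V = {[ε], [ζ]}: π^{-1}(V) = {ε, ζ} ∉ τ ✗.
  V = {[δ=η], [ε], [ζ]}: π^{-1}(V) = {δ, ε, ζ, η} ∈ τ ✓.
Open sets in the quotient: τ_Q = {{}, {[δ=η], [ε], [ζ]}} (2 elements).


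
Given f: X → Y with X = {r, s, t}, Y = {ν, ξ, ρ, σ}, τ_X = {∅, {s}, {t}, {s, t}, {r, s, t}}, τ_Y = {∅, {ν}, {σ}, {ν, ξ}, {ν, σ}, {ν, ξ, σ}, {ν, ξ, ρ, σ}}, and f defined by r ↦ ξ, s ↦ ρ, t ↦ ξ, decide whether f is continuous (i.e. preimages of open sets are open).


f is NOT continuous.

Compute f^{-1}(U) for each U ∈ τ_Y:
  U = ∅: f^{-1}(U) = ∅ ∈ τ_X ✓.
  U = {ν}: f^{-1}(U) = ∅ ∈ τ_X ✓.
  U = {σ}: f^{-1}(U) = ∅ ∈ τ_X ✓.
  U = {ν, ξ}: f^{-1}(U) = {r, t} ∉ τ_X ✗.
  U = {ν, σ}: f^{-1}(U) = ∅ ∈ τ_X ✓.
  U = {ν, ξ, σ}: f^{-1}(U) = {r, t} ∉ τ_X ✗.
  U = {ν, ξ, ρ, σ}: f^{-1}(U) = {r, s, t} ∈ τ_X ✓.
Found U = {ν, ξ} with f^{-1}(U) = {r, t} not in τ_X. Therefore f is NOT continuous.


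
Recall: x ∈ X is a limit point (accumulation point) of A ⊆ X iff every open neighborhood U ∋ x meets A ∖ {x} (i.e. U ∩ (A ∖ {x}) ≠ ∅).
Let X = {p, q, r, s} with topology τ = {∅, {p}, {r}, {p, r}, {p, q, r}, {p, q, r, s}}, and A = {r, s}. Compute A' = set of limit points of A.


A' = {q, s}

For each x ∈ X, list the open sets U ∈ τ with x ∈ U, then check whether U ∩ (A ∖ {x}) ≠ ∅ for every such U.
  x = p: open {p} ∋ x has {p} ∩ (A ∖ {p}) = ∅, so x is NOT a limit point.
  x = q: opens ∋ x are {p, q, r}, {p, q, r, s}; each meets A ∖ {q}, so x IS a limit point.
  x = r: open {r} ∋ x has {r} ∩ (A ∖ {r}) = ∅, so x is NOT a limit point.
  x = s: opens ∋ x are {p, q, r, s}; each meets A ∖ {s}, so x IS a limit point.
Collecting: A' = {q, s}.


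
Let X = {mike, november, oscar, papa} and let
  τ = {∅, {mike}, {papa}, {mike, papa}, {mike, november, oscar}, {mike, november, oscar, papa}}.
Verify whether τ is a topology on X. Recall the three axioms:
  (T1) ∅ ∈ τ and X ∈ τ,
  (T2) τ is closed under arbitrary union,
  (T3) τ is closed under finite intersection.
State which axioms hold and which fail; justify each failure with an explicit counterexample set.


τ IS a topology on X.

Axiom (T1): ∅ ∈ τ? Yes; X ∈ τ? Yes.
Axiom (T2/T3): check pairwise unions and intersections of members of τ.
All pairwise intersections and unions checked — each lies in τ. Therefore τ satisfies (T1), (T2), (T3): it IS a topology on X.


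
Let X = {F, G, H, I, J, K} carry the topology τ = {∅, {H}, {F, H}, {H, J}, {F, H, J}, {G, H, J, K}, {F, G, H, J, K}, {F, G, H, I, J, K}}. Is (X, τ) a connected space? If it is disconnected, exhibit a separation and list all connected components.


(X, τ) is connected.

Find clopen sets (U ∈ τ with X ∖ U ∈ τ):
  U = ∅, X ∖ U = {F, G, H, I, J, K} — both open, so U is clopen.
  U = {F, G, H, I, J, K}, X ∖ U = ∅ — both open, so U is clopen.
Only trivial clopens (∅ and X) exist, so (X, τ) is connected.
Compute connected components by grouping points that agree on all clopens:
  component: {F, G, H, I, J, K}


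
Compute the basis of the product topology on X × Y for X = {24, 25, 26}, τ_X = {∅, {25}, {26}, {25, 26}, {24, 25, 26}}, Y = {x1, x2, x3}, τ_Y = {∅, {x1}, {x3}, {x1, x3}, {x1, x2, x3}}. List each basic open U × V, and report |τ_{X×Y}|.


Basis B = {∅ × ∅, {25} × {x1}, {25} × {x3}, {26} × {x1}, {26} × {x3}, {25} × {x1, x3}, {25, 26} × {x1}, {25, 26} × {x3}, {26} × {x1, x3}, {24, 25, 26} × {x1}, {24, 25, 26} × {x3}, {25} × {x1, x2, x3}, {26} × {x1, x2, x3}, {25, 26} × {x1, x3}, {24, 25, 26} × {x1, x3}, {25, 26} × {x1, x2, x3}, {24, 25, 26} × {x1, x2, x3}}; |τ_{X×Y}| = 48.

Enumerate products U × V with U ∈ τ_X, V ∈ τ_Y (deduplicated):
  ∅ × ∅ = {} (∅)
  {25} × {x1} = {(25,x1)}
  {25} × {x3} = {(25,x3)}
  {26} × {x1} = {(26,x1)}
  {26} × {x3} = {(26,x3)}
  {25} × {x1, x3} = {(25,x1), (25,x3)}
  {25, 26} × {x1} = {(25,x1), (26,x1)}
  {25, 26} × {x3} = {(25,x3), (26,x3)}
  {26} × {x1, x3} = {(26,x1), (26,x3)}
  {24, 25, 26} × {x1} = {(24,x1), (25,x1), (26,x1)}
  {24, 25, 26} × {x3} = {(24,x3), (25,x3), (26,x3)}
  {25} × {x1, x2, x3} = {(25,x1), (25,x2), (25,x3)}
  {26} × {x1, x2, x3} = {(26,x1), (26,x2), (26,x3)}
  {25, 26} × {x1, x3} = {(25,x1), (25,x3), (26,x1), (26,x3)}
  {24, 25, 26} × {x1, x3} = {(24,x1), (24,x3), (25,x1), (25,x3), (26,x1), (26,x3)}
  {25, 26} × {x1, x2, x3} = {(25,x1), (25,x2), (25,x3), (26,x1), (26,x2), (26,x3)}
  {24, 25, 26} × {x1, x2, x3} = {(24,x1), (24,x2), (24,x3), (25,x1), (25,x2), (25,x3), (26,x1), (26,x2), (26,x3)}
These 17 distinct sets form the basis B.
Close under arbitrary unions to get τ_{X×Y}; counting gives |τ_{X×Y}| = 48.


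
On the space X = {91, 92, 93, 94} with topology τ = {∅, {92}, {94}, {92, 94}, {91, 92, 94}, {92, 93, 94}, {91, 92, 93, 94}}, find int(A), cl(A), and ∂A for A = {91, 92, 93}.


int(A) = {92}, cl(A) = {91, 92, 93}, ∂A = {91, 93}.

Closed sets in (X, τ) are complements of opens:
  closed(X, τ) = {∅, {91}, {93}, {91, 93}, {91, 92, 93}, {91, 93, 94}, {91, 92, 93, 94}}.
int(A) = ⋃ {U ∈ τ : U ⊆ A}. Opens contained in A: ∅, {92}.
Taking the union of these: int(A) = {92}.
cl(A) = ⋂ {C closed : A ⊆ C}. Closed sets containing A: {91, 92, 93}, {91, 92, 93, 94}.
Intersecting these: cl(A) = {91, 92, 93}.
∂A = cl(A) ∖ int(A) = {91, 92, 93} ∖ {92} = {91, 93}.


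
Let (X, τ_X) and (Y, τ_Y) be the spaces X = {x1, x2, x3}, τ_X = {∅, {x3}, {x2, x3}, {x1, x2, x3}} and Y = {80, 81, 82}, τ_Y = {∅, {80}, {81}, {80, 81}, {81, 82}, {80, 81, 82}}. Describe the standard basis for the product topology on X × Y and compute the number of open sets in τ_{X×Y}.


Basis B = {∅ × ∅, {x3} × {80}, {x3} × {81}, {x2, x3} × {80}, {x2, x3} × {81}, {x3} × {80, 81}, {x3} × {81, 82}, {x1, x2, x3} × {80}, {x1, x2, x3} × {81}, {x3} × {80, 81, 82}, {x2, x3} × {80, 81}, {x2, x3} × {81, 82}, {x1, x2, x3} × {80, 81}, {x1, x2, x3} × {81, 82}, {x2, x3} × {80, 81, 82}, {x1, x2, x3} × {80, 81, 82}}; |τ_{X×Y}| = 40.

Enumerate products U × V with U ∈ τ_X, V ∈ τ_Y (deduplicated):
  ∅ × ∅ = {} (∅)
  {x3} × {80} = {(x3,80)}
  {x3} × {81} = {(x3,81)}
  {x2, x3} × {80} = {(x2,80), (x3,80)}
  {x2, x3} × {81} = {(x2,81), (x3,81)}
  {x3} × {80, 81} = {(x3,80), (x3,81)}
  {x3} × {81, 82} = {(x3,81), (x3,82)}
  {x1, x2, x3} × {80} = {(x1,80), (x2,80), (x3,80)}
  {x1, x2, x3} × {81} = {(x1,81), (x2,81), (x3,81)}
  {x3} × {80, 81, 82} = {(x3,80), (x3,81), (x3,82)}
  {x2, x3} × {80, 81} = {(x2,80), (x2,81), (x3,80), (x3,81)}
  {x2, x3} × {81, 82} = {(x2,81), (x2,82), (x3,81), (x3,82)}
  {x1, x2, x3} × {80, 81} = {(x1,80), (x1,81), (x2,80), (x2,81), (x3,80), (x3,81)}
  {x1, x2, x3} × {81, 82} = {(x1,81), (x1,82), (x2,81), (x2,82), (x3,81), (x3,82)}
  {x2, x3} × {80, 81, 82} = {(x2,80), (x2,81), (x2,82), (x3,80), (x3,81), (x3,82)}
  {x1, x2, x3} × {80, 81, 82} = {(x1,80), (x1,81), (x1,82), (x2,80), (x2,81), (x2,82), (x3,80), (x3,81), (x3,82)}
These 16 distinct sets form the basis B.
Close under arbitrary unions to get τ_{X×Y}; counting gives |τ_{X×Y}| = 40.
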